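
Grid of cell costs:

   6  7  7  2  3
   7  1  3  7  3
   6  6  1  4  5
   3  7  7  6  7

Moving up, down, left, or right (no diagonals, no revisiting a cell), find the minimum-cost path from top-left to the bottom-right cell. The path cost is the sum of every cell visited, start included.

One optimal route is (0,0)→(0,1)→(1,1)→(1,2)→(2,2)→(2,3)→(2,4)→(3,4).
Its cost is 6 + 7 + 1 + 3 + 1 + 4 + 5 + 7 = 34.

34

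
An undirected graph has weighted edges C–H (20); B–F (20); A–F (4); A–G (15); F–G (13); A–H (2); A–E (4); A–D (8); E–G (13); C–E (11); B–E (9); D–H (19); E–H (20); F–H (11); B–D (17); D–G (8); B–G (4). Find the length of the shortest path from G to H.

17

Some routes from G to H:
G - D - A - H: 8 + 8 + 2 = 18
G - F - A - H: 13 + 4 + 2 = 19
G - A - H: 15 + 2 = 17
The minimum is 17.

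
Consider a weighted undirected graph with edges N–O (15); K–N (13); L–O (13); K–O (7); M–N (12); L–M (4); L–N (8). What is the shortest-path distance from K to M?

24

Checking several routes:
K-O-N-M: 7 + 15 + 12 = 34
K-O-N-L-M: 7 + 15 + 8 + 4 = 34
K-O-L-M: 7 + 13 + 4 = 24
K-N-L-M: 13 + 8 + 4 = 25
K-N-M: 13 + 12 = 25
The minimum is 24.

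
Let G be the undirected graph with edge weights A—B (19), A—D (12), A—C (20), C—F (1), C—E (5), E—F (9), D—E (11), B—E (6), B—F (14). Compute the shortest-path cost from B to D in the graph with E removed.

31

Paths from B to D avoiding E:
B→F→C→A→D: 14 + 1 + 20 + 12 = 47
B→A→D: 19 + 12 = 31
Best route has total 31.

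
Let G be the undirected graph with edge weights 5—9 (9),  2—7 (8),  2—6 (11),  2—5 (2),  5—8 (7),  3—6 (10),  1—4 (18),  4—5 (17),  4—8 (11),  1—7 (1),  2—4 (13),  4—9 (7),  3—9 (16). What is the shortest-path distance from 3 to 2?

21

Some routes from 3 to 2:
3-9-5-2: 16 + 9 + 2 = 27
3-9-4-2: 16 + 7 + 13 = 36
3-6-2: 10 + 11 = 21
The minimum is 21.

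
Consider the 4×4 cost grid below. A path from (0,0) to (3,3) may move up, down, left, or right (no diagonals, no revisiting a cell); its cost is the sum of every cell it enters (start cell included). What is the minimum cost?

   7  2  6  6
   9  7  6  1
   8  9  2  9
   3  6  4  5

32

Take r0c0 -> r0c1 -> r0c2 -> r1c2 -> r2c2 -> r3c2 -> r3c3 for a total of 7 + 2 + 6 + 6 + 2 + 4 + 5 = 32.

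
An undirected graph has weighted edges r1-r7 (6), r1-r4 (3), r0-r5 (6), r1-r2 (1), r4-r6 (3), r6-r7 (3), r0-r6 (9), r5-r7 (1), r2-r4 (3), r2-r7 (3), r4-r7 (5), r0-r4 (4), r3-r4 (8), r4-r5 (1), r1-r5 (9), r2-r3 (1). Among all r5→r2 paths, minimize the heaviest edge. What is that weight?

3

Some routes from r5 to r2:
r5 - r4 - r2: max(1, 3) = 3
r5 - r4 - r6 - r7 - r2: max(1, 3, 3, 3) = 3
r5 - r4 - r1 - r2: max(1, 3, 1) = 3
r5 - r7 - r2: max(1, 3) = 3
The minimum achievable maximum is 3.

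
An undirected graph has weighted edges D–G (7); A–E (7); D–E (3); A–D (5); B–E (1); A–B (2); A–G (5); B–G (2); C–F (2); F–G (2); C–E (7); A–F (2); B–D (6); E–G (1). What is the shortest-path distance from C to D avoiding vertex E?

Some routes from C to D avoiding E:
C-F-A-B-D: 2 + 2 + 2 + 6 = 12
C-F-G-B-A-D: 2 + 2 + 2 + 2 + 5 = 13
C-F-G-B-D: 2 + 2 + 2 + 6 = 12
C-F-A-D: 2 + 2 + 5 = 9
C-F-G-D: 2 + 2 + 7 = 11
The minimum is 9.

9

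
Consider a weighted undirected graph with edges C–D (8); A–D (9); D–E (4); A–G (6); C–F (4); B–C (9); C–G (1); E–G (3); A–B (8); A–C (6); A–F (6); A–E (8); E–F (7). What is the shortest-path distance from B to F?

A few of the B→F routes:
B -> A -> C -> F: 8 + 6 + 4 = 18
B -> A -> F: 8 + 6 = 14
B -> C -> F: 9 + 4 = 13
Shortest: 13.

13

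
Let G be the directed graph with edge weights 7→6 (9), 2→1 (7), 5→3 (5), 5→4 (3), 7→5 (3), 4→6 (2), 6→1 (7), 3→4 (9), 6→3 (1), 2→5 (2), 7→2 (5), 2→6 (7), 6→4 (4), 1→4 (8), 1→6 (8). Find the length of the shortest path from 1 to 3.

Candidate routes:
1-4-6-3: 8 + 2 + 1 = 11
1-6-3: 8 + 1 = 9
The minimum is 9.

9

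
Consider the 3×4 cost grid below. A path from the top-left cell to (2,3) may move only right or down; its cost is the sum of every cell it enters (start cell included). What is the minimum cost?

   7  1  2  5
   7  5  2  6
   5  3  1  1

Take (0,0) (0,1) (0,2) (1,2) (2,2) (2,3) for a total of 7 + 1 + 2 + 2 + 1 + 1 = 14.
(Top row then right column would cost 22.)

14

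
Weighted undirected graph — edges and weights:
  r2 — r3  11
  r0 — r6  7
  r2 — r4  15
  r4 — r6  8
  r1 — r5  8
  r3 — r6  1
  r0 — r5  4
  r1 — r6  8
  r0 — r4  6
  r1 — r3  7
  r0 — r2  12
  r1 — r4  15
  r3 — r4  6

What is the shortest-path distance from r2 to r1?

Checking several routes:
r2→r0→r5→r1: 12 + 4 + 8 = 24
r2→r0→r6→r1: 12 + 7 + 8 = 27
r2→r3→r6→r1: 11 + 1 + 8 = 20
r2→r3→r1: 11 + 7 = 18
r2→r0→r6→r3→r1: 12 + 7 + 1 + 7 = 27
Shortest: 18.

18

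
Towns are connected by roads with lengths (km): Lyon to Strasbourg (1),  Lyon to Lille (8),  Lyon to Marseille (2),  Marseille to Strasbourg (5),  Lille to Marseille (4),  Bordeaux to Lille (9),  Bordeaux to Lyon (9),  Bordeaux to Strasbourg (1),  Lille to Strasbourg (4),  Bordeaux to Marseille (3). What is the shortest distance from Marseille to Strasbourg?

3

Some routes from Marseille to Strasbourg:
Marseille -> Lyon -> Bordeaux -> Strasbourg: 2 + 9 + 1 = 12
Marseille -> Lille -> Strasbourg: 4 + 4 = 8
Marseille -> Bordeaux -> Strasbourg: 3 + 1 = 4
Marseille -> Bordeaux -> Lyon -> Strasbourg: 3 + 9 + 1 = 13
Marseille -> Lyon -> Strasbourg: 2 + 1 = 3
Marseille -> Strasbourg: 5
Best route has total 3 km.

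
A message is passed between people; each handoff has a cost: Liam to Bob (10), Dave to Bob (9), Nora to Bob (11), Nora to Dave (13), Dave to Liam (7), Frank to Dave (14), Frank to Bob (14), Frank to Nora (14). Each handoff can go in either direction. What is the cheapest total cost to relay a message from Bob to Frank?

14

Checking several routes:
Bob → Dave → Frank: 9 + 14 = 23
Bob → Nora → Frank: 11 + 14 = 25
Bob → Frank: 14
Bob → Nora → Dave → Frank: 11 + 13 + 14 = 38
Bob → Dave → Nora → Frank: 9 + 13 + 14 = 36
Bob → Liam → Dave → Frank: 10 + 7 + 14 = 31
The minimum is 14.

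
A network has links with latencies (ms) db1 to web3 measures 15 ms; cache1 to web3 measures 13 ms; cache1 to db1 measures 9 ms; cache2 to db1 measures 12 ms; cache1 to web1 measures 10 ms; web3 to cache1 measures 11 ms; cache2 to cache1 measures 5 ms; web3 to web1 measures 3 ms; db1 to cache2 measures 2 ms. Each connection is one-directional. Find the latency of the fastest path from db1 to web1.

Paths from db1 to web1:
db1 -> web3 -> cache1 -> web1: 15 + 11 + 10 = 36
db1 -> web3 -> web1: 15 + 3 = 18
db1 -> cache2 -> cache1 -> web1: 2 + 5 + 10 = 17
db1 -> cache2 -> cache1 -> web3 -> web1: 2 + 5 + 13 + 3 = 23
Best route has total 17 ms.

17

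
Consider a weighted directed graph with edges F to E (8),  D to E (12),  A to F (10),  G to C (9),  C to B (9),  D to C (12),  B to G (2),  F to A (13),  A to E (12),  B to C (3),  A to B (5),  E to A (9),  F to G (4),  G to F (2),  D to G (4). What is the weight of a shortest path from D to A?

Comparing a few candidate routes:
D → G → F → E → A: 4 + 2 + 8 + 9 = 23
D → G → F → A: 4 + 2 + 13 = 19
D → E → A: 12 + 9 = 21
Best route has total 19.

19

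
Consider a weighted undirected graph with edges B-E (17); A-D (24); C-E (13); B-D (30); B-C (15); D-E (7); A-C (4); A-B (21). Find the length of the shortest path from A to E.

Checking several routes:
A - D - E: 24 + 7 = 31
A - C - E: 4 + 13 = 17
A - C - B - E: 4 + 15 + 17 = 36
The minimum is 17.

17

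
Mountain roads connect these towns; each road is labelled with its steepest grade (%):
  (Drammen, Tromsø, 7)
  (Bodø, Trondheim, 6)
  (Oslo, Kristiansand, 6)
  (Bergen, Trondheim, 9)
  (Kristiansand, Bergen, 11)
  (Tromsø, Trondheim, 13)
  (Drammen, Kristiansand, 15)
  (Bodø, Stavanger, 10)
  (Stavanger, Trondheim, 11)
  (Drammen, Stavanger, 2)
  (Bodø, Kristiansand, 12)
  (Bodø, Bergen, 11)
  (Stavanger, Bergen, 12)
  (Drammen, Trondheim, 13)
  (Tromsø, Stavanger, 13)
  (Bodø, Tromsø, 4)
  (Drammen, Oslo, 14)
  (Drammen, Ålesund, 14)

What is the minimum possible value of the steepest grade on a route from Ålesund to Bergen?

14

A few of the Ålesund→Bergen routes:
Ålesund → Drammen → Tromsø → Stavanger → Trondheim → Bodø → Kristiansand → Bergen: max(14, 7, 13, 11, 6, 12, 11) = 14
Ålesund → Drammen → Tromsø → Stavanger → Bodø → Bergen: max(14, 7, 13, 10, 11) = 14
Ålesund → Drammen → Tromsø → Stavanger → Bergen: max(14, 7, 13, 12) = 14
Ålesund → Drammen → Tromsø → Stavanger → Trondheim → Bergen: max(14, 7, 13, 11, 9) = 14
Ålesund → Drammen → Tromsø → Stavanger → Trondheim → Bodø → Bergen: max(14, 7, 13, 11, 6, 11) = 14
Best route has worst link 14%.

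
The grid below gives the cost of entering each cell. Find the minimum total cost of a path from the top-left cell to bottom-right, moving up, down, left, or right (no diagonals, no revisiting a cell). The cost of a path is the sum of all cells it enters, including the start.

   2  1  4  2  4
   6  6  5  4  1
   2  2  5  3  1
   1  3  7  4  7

One optimal route is [0,0] [0,1] [0,2] [0,3] [0,4] [1,4] [2,4] [3,4].
Its cost is 2 + 1 + 4 + 2 + 4 + 1 + 1 + 7 = 22.

22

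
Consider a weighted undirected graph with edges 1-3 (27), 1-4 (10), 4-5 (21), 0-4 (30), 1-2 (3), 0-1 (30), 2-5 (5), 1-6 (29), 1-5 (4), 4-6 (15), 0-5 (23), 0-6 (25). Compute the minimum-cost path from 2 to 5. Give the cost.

5

A few of the 2→5 routes:
2-1-4-5: 3 + 10 + 21 = 34
2-5: 5
2-1-5: 3 + 4 = 7
The minimum is 5.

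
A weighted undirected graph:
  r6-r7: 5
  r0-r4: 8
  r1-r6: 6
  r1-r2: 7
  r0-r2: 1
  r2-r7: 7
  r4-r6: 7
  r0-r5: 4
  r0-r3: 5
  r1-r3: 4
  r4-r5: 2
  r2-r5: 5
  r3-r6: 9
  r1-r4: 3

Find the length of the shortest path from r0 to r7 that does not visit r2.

18

Checking several routes:
r0-r4-r6-r7: 8 + 7 + 5 = 20
r0-r3-r1-r6-r7: 5 + 4 + 6 + 5 = 20
r0-r5-r4-r6-r7: 4 + 2 + 7 + 5 = 18
r0-r3-r6-r7: 5 + 9 + 5 = 19
r0-r5-r4-r1-r6-r7: 4 + 2 + 3 + 6 + 5 = 20
Best route has total 18.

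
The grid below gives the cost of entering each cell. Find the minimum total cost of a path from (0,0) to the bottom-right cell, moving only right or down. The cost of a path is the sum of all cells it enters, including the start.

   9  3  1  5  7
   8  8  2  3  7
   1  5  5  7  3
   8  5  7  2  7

34

One optimal route is r0c0 → r0c1 → r0c2 → r1c2 → r1c3 → r2c3 → r3c3 → r3c4.
Its cost is 9 + 3 + 1 + 2 + 3 + 7 + 2 + 7 = 34.
(Top row then right column would cost 42.)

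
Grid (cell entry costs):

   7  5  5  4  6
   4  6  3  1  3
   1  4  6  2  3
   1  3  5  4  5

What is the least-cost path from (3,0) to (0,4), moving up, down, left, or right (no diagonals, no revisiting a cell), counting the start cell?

Best path: (3,0) → (2,0) → (2,1) → (2,2) → (2,3) → (1,3) → (1,4) → (0,4)
Cost: 1 + 1 + 4 + 6 + 2 + 1 + 3 + 6 = 24

24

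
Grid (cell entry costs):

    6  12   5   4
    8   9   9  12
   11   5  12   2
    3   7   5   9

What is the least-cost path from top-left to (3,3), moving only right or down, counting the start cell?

Cheapest: r0c0 -> r1c0 -> r1c1 -> r2c1 -> r3c1 -> r3c2 -> r3c3
  6 + 8 + 9 + 5 + 7 + 5 + 9 = 49
(Top row then right column would cost 50.)

49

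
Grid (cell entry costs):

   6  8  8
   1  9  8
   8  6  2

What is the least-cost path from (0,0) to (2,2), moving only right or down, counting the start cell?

23

Take r0c0 r1c0 r2c0 r2c1 r2c2 for a total of 6 + 1 + 8 + 6 + 2 = 23.
(Top row then right column would cost 32.)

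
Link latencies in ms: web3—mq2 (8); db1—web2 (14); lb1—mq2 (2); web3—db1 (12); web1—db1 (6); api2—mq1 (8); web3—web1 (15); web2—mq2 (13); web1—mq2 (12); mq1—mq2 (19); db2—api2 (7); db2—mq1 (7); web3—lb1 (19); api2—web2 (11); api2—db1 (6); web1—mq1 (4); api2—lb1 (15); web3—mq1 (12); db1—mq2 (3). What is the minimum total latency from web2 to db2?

Some routes from web2 to db2:
web2-api2-db2: 11 + 7 = 18
web2-db1-api2-db2: 14 + 6 + 7 = 27
web2-api2-mq1-db2: 11 + 8 + 7 = 26
Best route has total 18 ms.

18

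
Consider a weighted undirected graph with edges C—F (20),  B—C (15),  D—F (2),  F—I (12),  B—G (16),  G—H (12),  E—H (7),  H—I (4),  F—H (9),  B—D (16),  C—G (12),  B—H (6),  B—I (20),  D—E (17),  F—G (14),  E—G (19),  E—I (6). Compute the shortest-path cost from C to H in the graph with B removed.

Checking several routes:
C → G → H: 12 + 12 = 24
C → G → F → H: 12 + 14 + 9 = 35
C → F → H: 20 + 9 = 29
Shortest: 24.

24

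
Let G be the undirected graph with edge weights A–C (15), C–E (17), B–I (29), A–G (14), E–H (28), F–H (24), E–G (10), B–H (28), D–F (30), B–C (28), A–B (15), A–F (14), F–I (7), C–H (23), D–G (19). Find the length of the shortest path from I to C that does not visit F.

Checking several routes:
I → B → H → C: 29 + 28 + 23 = 80
I → B → C: 29 + 28 = 57
I → B → A → G → E → H → C: 29 + 15 + 14 + 10 + 28 + 23 = 119
I → B → A → C: 29 + 15 + 15 = 59
I → B → A → G → E → C: 29 + 15 + 14 + 10 + 17 = 85
I → B → H → E → C: 29 + 28 + 28 + 17 = 102
Best route has total 57.

57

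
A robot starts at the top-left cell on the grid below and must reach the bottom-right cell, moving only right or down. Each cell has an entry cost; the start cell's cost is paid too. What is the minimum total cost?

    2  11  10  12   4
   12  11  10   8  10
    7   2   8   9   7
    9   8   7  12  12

One optimal route is (0,0) -> (1,0) -> (2,0) -> (2,1) -> (2,2) -> (2,3) -> (2,4) -> (3,4).
Its cost is 2 + 12 + 7 + 2 + 8 + 9 + 7 + 12 = 59.
For comparison, the top-then-right route costs 68.

59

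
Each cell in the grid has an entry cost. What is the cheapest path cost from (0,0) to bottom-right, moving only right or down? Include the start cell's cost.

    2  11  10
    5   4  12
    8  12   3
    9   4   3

Cheapest: [0,0] → [1,0] → [1,1] → [1,2] → [2,2] → [3,2]
  2 + 5 + 4 + 12 + 3 + 3 = 29

29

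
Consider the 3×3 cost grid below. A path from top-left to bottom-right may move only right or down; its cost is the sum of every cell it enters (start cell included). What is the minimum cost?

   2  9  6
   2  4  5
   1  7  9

21

Best path: (0,0) → (1,0) → (2,0) → (2,1) → (2,2)
Cost: 2 + 2 + 1 + 7 + 9 = 21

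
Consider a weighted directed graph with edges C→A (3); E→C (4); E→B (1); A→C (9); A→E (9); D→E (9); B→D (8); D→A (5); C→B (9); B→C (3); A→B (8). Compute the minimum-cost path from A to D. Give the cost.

16

Paths from A to D:
A → E → C → B → D: 9 + 4 + 9 + 8 = 30
A → B → D: 8 + 8 = 16
A → C → B → D: 9 + 9 + 8 = 26
A → E → B → D: 9 + 1 + 8 = 18
The minimum is 16.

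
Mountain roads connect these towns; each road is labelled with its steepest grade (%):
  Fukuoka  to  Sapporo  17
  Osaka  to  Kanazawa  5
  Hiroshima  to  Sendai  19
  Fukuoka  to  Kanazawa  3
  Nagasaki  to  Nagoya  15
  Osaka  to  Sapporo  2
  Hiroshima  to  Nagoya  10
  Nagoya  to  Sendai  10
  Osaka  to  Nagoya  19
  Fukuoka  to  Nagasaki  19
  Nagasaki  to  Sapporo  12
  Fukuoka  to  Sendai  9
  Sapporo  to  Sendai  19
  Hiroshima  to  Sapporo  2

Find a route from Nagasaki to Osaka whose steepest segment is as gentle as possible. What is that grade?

12

A few of the Nagasaki→Osaka routes:
Nagasaki-Sapporo-Hiroshima-Nagoya-Sendai-Fukuoka-Kanazawa-Osaka: max(12, 2, 10, 10, 9, 3, 5) = 12
Nagasaki-Sapporo-Osaka: max(12, 2) = 12
Nagasaki-Nagoya-Sendai-Fukuoka-Kanazawa-Osaka: max(15, 10, 9, 3, 5) = 15
Nagasaki-Nagoya-Hiroshima-Sapporo-Osaka: max(15, 10, 2, 2) = 15
Smallest bottleneck: 12%.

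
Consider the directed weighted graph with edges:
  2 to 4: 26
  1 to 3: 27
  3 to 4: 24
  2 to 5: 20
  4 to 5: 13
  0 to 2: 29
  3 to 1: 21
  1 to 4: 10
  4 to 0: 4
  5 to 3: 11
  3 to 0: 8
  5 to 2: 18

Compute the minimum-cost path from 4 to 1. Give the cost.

45

Candidate routes:
4 → 5 → 3 → 1: 13 + 11 + 21 = 45
4 → 0 → 2 → 5 → 3 → 1: 4 + 29 + 20 + 11 + 21 = 85
Best route has total 45.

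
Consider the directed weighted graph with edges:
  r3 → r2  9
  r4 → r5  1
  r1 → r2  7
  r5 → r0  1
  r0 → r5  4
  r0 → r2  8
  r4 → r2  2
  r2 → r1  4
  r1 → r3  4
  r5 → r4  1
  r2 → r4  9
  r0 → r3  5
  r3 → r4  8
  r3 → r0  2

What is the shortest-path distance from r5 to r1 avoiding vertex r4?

Paths from r5 to r1 avoiding r4:
r5 -> r0 -> r2 -> r1: 1 + 8 + 4 = 13
r5 -> r0 -> r3 -> r2 -> r1: 1 + 5 + 9 + 4 = 19
The minimum is 13.

13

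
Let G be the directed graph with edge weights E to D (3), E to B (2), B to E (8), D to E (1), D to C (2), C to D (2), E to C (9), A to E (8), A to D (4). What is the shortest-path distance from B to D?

11

Routes from B to D:
B - E - D: 8 + 3 = 11
B - E - C - D: 8 + 9 + 2 = 19
Best route has total 11.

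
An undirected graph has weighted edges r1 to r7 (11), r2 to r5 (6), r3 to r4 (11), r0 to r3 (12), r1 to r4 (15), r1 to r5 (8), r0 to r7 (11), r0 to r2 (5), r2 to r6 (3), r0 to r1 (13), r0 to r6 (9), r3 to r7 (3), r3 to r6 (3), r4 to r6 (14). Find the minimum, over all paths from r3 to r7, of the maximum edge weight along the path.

Checking several routes:
r3-r7: max(3) = 3
r3-r6-r0-r7: max(3, 9, 11) = 11
r3-r6-r0-r2-r5-r1-r7: max(3, 9, 5, 6, 8, 11) = 11
r3-r0-r7: max(12, 11) = 12
r3-r6-r2-r0-r7: max(3, 3, 5, 11) = 11
r3-r6-r2-r5-r1-r7: max(3, 3, 6, 8, 11) = 11
Best route has worst link 3.

3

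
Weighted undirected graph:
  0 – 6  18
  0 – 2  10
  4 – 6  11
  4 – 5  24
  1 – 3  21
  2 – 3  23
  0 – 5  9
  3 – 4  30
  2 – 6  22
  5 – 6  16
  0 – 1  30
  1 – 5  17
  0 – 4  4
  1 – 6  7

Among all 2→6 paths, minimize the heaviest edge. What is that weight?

Some routes from 2 to 6:
2 → 0 → 4 → 6: max(10, 4, 11) = 11
2 → 6: max(22) = 22
2 → 0 → 6: max(10, 18) = 18
2 → 0 → 5 → 6: max(10, 9, 16) = 16
2 → 0 → 5 → 1 → 6: max(10, 9, 17, 7) = 17
The minimum achievable maximum is 11.

11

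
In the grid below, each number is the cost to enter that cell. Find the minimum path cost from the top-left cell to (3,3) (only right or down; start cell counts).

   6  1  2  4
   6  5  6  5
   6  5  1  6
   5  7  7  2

Best path: [0,0] [0,1] [0,2] [1,2] [2,2] [2,3] [3,3]
Cost: 6 + 1 + 2 + 6 + 1 + 6 + 2 = 24
For comparison, the top-then-right route costs 26.

24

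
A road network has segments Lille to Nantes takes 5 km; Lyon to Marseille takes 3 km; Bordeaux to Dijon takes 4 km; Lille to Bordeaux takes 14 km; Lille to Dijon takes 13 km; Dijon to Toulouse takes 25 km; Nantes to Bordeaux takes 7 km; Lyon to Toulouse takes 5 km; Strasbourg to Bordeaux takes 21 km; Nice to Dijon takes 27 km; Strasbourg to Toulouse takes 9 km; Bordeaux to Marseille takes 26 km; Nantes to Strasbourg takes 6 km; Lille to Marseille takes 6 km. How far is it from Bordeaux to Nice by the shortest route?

A few of the Bordeaux→Nice routes:
Bordeaux → Lille → Dijon → Nice: 14 + 13 + 27 = 54
Bordeaux → Dijon → Nice: 4 + 27 = 31
Bordeaux → Marseille → Lille → Dijon → Nice: 26 + 6 + 13 + 27 = 72
Bordeaux → Nantes → Lille → Dijon → Nice: 7 + 5 + 13 + 27 = 52
Bordeaux → Strasbourg → Nantes → Lille → Dijon → Nice: 21 + 6 + 5 + 13 + 27 = 72
The minimum is 31 km.

31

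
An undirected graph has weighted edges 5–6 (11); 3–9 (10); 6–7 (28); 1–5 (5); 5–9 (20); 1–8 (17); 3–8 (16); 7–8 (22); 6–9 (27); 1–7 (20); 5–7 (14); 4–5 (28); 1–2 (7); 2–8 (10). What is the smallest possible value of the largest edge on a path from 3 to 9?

10

Comparing a few candidate routes:
3→8→2→1→7→5→9: max(16, 10, 7, 20, 14, 20) = 20
3→9: max(10) = 10
3→8→2→1→5→9: max(16, 10, 7, 5, 20) = 20
3→8→1→7→5→9: max(16, 17, 20, 14, 20) = 20
The minimum achievable maximum is 10.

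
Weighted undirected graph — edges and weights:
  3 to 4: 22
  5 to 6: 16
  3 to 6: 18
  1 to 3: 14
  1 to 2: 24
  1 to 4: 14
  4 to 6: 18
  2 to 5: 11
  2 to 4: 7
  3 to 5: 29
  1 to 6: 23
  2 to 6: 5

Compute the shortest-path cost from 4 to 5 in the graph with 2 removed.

34

A few of the 4→5 routes:
4→6→5: 18 + 16 = 34
4→3→6→5: 22 + 18 + 16 = 56
4→1→6→5: 14 + 23 + 16 = 53
4→3→5: 22 + 29 = 51
The minimum is 34.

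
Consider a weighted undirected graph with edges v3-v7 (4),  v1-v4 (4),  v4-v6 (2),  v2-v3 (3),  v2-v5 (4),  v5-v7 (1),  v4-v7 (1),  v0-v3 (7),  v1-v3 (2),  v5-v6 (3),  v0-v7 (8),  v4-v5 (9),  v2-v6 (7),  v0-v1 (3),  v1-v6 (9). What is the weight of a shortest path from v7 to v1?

5

Some routes from v7 to v1:
v7→v5→v6→v4→v1: 1 + 3 + 2 + 4 = 10
v7→v5→v2→v3→v1: 1 + 4 + 3 + 2 = 10
v7→v3→v1: 4 + 2 = 6
v7→v4→v1: 1 + 4 = 5
v7→v4→v6→v1: 1 + 2 + 9 = 12
v7→v0→v1: 8 + 3 = 11
Best route has total 5.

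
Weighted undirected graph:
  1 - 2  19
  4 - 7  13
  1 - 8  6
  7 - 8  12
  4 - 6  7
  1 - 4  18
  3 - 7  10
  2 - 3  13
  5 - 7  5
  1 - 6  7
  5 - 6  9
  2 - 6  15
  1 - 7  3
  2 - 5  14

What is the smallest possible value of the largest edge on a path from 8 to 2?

13

A few of the 8→2 routes:
8→1→6→4→7→3→2: max(6, 7, 7, 13, 10, 13) = 13
8→7→5→2: max(12, 5, 14) = 14
8→7→3→2: max(12, 10, 13) = 13
8→1→7→3→2: max(6, 3, 10, 13) = 13
8→1→6→5→7→3→2: max(6, 7, 9, 5, 10, 13) = 13
The minimum achievable maximum is 13.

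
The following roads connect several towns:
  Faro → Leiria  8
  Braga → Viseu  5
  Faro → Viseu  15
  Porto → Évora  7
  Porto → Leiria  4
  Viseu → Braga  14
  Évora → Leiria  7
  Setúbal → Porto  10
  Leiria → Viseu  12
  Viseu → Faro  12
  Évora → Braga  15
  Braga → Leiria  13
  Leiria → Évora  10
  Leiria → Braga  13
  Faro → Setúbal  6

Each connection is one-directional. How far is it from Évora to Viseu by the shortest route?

19

Routes from Évora to Viseu:
Évora-Leiria-Viseu: 7 + 12 = 19
Évora-Leiria-Braga-Viseu: 7 + 13 + 5 = 25
Évora-Braga-Leiria-Viseu: 15 + 13 + 12 = 40
Évora-Braga-Viseu: 15 + 5 = 20
Best route has total 19.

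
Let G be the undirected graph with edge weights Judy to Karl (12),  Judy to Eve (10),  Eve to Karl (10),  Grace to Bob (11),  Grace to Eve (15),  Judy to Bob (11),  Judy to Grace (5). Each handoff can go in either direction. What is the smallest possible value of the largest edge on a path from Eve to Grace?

10

Comparing a few candidate routes:
Eve→Karl→Judy→Bob→Grace: max(10, 12, 11, 11) = 12
Eve→Karl→Judy→Grace: max(10, 12, 5) = 12
Eve→Judy→Bob→Grace: max(10, 11, 11) = 11
Eve→Judy→Grace: max(10, 5) = 10
Best route has worst link 10.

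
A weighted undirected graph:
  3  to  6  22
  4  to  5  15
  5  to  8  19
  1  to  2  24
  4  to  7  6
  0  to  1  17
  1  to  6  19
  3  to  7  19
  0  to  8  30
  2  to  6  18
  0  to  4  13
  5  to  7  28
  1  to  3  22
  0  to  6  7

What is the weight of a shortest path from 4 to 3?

25

Checking several routes:
4-0-6-1-3: 13 + 7 + 19 + 22 = 61
4-0-6-3: 13 + 7 + 22 = 42
4-0-1-3: 13 + 17 + 22 = 52
4-0-1-6-3: 13 + 17 + 19 + 22 = 71
4-5-7-3: 15 + 28 + 19 = 62
4-7-3: 6 + 19 = 25
The minimum is 25.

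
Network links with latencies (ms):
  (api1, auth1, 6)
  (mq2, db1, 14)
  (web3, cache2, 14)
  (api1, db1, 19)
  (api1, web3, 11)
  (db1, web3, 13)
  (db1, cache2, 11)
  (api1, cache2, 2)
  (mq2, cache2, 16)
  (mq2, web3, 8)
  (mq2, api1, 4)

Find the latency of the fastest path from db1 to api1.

A few of the db1→api1 routes:
db1 -> mq2 -> api1: 14 + 4 = 18
db1 -> web3 -> mq2 -> api1: 13 + 8 + 4 = 25
db1 -> web3 -> cache2 -> api1: 13 + 14 + 2 = 29
db1 -> api1: 19
db1 -> cache2 -> api1: 11 + 2 = 13
db1 -> web3 -> api1: 13 + 11 = 24
Shortest: 13 ms.

13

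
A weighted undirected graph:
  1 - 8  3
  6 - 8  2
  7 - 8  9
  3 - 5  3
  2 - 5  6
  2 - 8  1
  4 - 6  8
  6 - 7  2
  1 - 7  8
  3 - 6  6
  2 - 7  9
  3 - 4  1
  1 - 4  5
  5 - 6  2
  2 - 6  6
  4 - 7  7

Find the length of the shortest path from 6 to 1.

Comparing a few candidate routes:
6-8-1: 2 + 3 = 5
6-7-1: 2 + 8 = 10
6-2-8-1: 6 + 1 + 3 = 10
Best route has total 5.

5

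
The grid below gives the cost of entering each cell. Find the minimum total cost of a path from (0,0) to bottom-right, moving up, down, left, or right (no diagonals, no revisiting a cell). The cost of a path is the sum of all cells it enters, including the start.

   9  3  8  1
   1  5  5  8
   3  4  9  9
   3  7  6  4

One optimal route is [0,0] → [1,0] → [2,0] → [3,0] → [3,1] → [3,2] → [3,3].
Its cost is 9 + 1 + 3 + 3 + 7 + 6 + 4 = 33.

33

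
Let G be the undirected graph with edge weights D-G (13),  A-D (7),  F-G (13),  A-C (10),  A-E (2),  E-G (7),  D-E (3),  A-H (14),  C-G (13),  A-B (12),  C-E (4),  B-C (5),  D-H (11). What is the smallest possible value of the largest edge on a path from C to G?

A few of the C→G routes:
C → A → D → E → G: max(10, 7, 3, 7) = 10
C → B → A → D → E → G: max(5, 12, 7, 3, 7) = 12
C → G: max(13) = 13
C → B → A → E → G: max(5, 12, 2, 7) = 12
C → E → G: max(4, 7) = 7
C → A → E → G: max(10, 2, 7) = 10
Smallest bottleneck: 7.

7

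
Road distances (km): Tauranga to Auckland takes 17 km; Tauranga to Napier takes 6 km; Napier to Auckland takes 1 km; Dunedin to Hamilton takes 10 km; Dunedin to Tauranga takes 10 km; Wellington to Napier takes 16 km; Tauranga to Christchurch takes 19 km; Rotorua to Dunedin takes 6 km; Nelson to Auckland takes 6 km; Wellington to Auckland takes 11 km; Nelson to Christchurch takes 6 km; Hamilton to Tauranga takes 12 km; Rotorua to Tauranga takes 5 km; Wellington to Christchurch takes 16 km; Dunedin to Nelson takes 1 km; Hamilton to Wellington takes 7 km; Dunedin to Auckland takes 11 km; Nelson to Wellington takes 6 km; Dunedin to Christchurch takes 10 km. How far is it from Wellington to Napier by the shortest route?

12

Checking several routes:
Wellington → Auckland → Napier: 11 + 1 = 12
Wellington → Napier: 16
Wellington → Nelson → Dunedin → Rotorua → Tauranga → Napier: 6 + 1 + 6 + 5 + 6 = 24
Wellington → Nelson → Dunedin → Auckland → Napier: 6 + 1 + 11 + 1 = 19
Wellington → Nelson → Auckland → Napier: 6 + 6 + 1 = 13
Wellington → Nelson → Dunedin → Tauranga → Napier: 6 + 1 + 10 + 6 = 23
The minimum is 12 km.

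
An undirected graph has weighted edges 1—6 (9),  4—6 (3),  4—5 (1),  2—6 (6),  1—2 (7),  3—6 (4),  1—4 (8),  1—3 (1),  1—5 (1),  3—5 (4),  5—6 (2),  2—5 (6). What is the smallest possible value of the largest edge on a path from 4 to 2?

6

Some routes from 4 to 2:
4 - 6 - 3 - 1 - 5 - 2: max(3, 4, 1, 1, 6) = 6
4 - 6 - 2: max(3, 6) = 6
4 - 6 - 3 - 5 - 2: max(3, 4, 4, 6) = 6
4 - 6 - 5 - 2: max(3, 2, 6) = 6
Smallest bottleneck: 6.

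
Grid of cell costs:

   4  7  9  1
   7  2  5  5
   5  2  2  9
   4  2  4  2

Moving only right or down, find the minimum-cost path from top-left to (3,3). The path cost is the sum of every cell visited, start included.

Take (0,0)→(0,1)→(1,1)→(2,1)→(2,2)→(3,2)→(3,3) for a total of 4 + 7 + 2 + 2 + 2 + 4 + 2 = 23.

23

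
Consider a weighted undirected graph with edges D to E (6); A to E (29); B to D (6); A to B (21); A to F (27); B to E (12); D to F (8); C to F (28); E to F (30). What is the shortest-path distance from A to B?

Some routes from A to B:
A→B: 21
A→E→D→B: 29 + 6 + 6 = 41
A→F→D→B: 27 + 8 + 6 = 41
A→E→B: 29 + 12 = 41
Best route has total 21.

21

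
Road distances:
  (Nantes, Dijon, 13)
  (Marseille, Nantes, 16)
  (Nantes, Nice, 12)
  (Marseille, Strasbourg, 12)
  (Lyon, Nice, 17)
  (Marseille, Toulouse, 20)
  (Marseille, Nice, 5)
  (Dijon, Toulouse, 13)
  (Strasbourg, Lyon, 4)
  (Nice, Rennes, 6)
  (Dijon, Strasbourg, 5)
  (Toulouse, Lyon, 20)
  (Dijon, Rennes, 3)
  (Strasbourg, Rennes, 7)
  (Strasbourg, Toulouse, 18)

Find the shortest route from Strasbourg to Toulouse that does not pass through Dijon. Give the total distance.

Checking several routes:
Strasbourg - Lyon - Toulouse: 4 + 20 = 24
Strasbourg - Marseille - Toulouse: 12 + 20 = 32
Strasbourg - Rennes - Nice - Lyon - Toulouse: 7 + 6 + 17 + 20 = 50
Strasbourg - Lyon - Nice - Marseille - Toulouse: 4 + 17 + 5 + 20 = 46
Strasbourg - Toulouse: 18
Strasbourg - Rennes - Nice - Marseille - Toulouse: 7 + 6 + 5 + 20 = 38
The minimum is 18.

18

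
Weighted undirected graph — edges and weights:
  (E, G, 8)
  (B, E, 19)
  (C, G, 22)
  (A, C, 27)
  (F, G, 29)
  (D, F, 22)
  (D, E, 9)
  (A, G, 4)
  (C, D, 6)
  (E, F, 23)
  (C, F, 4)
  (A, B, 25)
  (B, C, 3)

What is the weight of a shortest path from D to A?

Checking several routes:
D-E-G-A: 9 + 8 + 4 = 21
D-C-B-A: 6 + 3 + 25 = 34
D-C-G-A: 6 + 22 + 4 = 32
D-C-A: 6 + 27 = 33
Best route has total 21.

21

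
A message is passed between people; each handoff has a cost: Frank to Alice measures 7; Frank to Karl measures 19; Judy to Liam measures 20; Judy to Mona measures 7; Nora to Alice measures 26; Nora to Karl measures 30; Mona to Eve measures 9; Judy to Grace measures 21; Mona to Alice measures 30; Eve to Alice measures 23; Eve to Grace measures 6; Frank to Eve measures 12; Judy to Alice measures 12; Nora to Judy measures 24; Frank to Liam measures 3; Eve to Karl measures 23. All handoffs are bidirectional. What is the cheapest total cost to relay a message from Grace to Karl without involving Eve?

Checking several routes:
Grace - Judy - Mona - Alice - Frank - Karl: 21 + 7 + 30 + 7 + 19 = 84
Grace - Judy - Liam - Frank - Karl: 21 + 20 + 3 + 19 = 63
Grace - Judy - Nora - Karl: 21 + 24 + 30 = 75
Grace - Judy - Alice - Frank - Karl: 21 + 12 + 7 + 19 = 59
Shortest: 59.

59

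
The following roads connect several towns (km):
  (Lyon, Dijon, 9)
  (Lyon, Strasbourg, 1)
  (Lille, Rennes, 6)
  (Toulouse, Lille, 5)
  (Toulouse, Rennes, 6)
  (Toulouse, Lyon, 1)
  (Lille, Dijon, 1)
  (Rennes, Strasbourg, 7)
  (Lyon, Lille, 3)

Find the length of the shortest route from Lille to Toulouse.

Checking several routes:
Lille - Dijon - Lyon - Toulouse: 1 + 9 + 1 = 11
Lille - Toulouse: 5
Lille - Lyon - Toulouse: 3 + 1 = 4
Best route has total 4 km.

4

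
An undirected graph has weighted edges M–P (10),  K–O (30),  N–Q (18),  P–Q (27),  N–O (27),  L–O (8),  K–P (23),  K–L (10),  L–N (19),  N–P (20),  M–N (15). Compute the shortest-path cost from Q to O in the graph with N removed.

Routes from Q to O avoiding N:
Q - P - K - O: 27 + 23 + 30 = 80
Q - P - K - L - O: 27 + 23 + 10 + 8 = 68
Best route has total 68.

68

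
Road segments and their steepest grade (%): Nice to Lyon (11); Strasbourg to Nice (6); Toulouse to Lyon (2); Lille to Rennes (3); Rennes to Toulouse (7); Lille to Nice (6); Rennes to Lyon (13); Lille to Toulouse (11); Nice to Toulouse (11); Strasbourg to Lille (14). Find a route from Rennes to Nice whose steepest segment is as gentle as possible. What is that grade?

Some routes from Rennes to Nice:
Rennes→Toulouse→Nice: max(7, 11) = 11
Rennes→Lille→Nice: max(3, 6) = 6
Rennes→Toulouse→Lyon→Nice: max(7, 2, 11) = 11
Rennes→Toulouse→Lille→Nice: max(7, 11, 6) = 11
The minimum achievable maximum is 6%.

6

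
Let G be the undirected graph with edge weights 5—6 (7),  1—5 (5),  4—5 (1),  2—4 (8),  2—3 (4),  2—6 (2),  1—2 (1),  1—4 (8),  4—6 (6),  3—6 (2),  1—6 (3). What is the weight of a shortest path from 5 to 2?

6

Comparing a few candidate routes:
5 - 1 - 2: 5 + 1 = 6
5 - 4 - 2: 1 + 8 = 9
5 - 6 - 2: 7 + 2 = 9
Best route has total 6.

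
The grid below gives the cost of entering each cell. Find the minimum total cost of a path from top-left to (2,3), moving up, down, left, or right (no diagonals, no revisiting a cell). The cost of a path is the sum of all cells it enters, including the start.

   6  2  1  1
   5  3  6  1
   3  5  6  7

Take [0,0] → [0,1] → [0,2] → [0,3] → [1,3] → [2,3] for a total of 6 + 2 + 1 + 1 + 1 + 7 = 18.

18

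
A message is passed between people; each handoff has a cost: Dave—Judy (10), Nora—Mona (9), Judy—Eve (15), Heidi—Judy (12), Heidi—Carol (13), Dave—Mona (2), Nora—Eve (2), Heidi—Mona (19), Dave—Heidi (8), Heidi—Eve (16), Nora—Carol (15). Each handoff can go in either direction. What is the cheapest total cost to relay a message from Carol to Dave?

21

Checking several routes:
Carol - Heidi - Mona - Dave: 13 + 19 + 2 = 34
Carol - Heidi - Dave: 13 + 8 = 21
Carol - Nora - Mona - Dave: 15 + 9 + 2 = 26
Carol - Heidi - Judy - Dave: 13 + 12 + 10 = 35
Carol - Nora - Eve - Heidi - Dave: 15 + 2 + 16 + 8 = 41
Shortest: 21.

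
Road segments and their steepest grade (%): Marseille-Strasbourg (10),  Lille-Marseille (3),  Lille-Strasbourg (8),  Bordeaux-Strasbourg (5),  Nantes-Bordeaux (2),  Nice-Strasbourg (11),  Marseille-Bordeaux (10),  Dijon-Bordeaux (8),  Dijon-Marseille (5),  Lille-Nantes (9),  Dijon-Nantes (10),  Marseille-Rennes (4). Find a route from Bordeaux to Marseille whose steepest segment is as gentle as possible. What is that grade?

Some routes from Bordeaux to Marseille:
Bordeaux - Dijon - Marseille: max(8, 5) = 8
Bordeaux - Nantes - Dijon - Marseille: max(2, 10, 5) = 10
Bordeaux - Strasbourg - Lille - Marseille: max(5, 8, 3) = 8
Bordeaux - Nantes - Lille - Marseille: max(2, 9, 3) = 9
Smallest bottleneck: 8%.

8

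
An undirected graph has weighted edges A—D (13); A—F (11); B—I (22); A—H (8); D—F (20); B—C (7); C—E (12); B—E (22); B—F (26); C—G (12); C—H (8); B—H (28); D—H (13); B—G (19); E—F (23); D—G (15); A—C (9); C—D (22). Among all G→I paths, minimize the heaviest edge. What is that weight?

22

Checking several routes:
G → D → A → C → B → I: max(15, 13, 9, 7, 22) = 22
G → D → C → E → B → I: max(15, 22, 12, 22, 22) = 22
G → D → A → C → E → B → I: max(15, 13, 9, 12, 22, 22) = 22
G → D → A → H → C → B → I: max(15, 13, 8, 8, 7, 22) = 22
G → D → A → H → C → E → B → I: max(15, 13, 8, 8, 12, 22, 22) = 22
G → D → C → B → I: max(15, 22, 7, 22) = 22
Best route has worst link 22.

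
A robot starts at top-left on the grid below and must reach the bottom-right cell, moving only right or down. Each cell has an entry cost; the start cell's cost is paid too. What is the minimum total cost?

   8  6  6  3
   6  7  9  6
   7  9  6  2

31

One optimal route is r0c0 → r0c1 → r0c2 → r0c3 → r1c3 → r2c3.
Its cost is 8 + 6 + 6 + 3 + 6 + 2 = 31.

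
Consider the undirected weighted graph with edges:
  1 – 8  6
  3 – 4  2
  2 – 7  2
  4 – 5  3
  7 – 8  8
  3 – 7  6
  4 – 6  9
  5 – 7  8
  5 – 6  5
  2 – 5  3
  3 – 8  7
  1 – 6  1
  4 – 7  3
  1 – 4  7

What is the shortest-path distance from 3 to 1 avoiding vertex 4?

13

Candidate routes:
3 → 7 → 2 → 5 → 6 → 1: 6 + 2 + 3 + 5 + 1 = 17
3 → 7 → 5 → 6 → 1: 6 + 8 + 5 + 1 = 20
3 → 8 → 7 → 2 → 5 → 6 → 1: 7 + 8 + 2 + 3 + 5 + 1 = 26
3 → 8 → 1: 7 + 6 = 13
3 → 7 → 8 → 1: 6 + 8 + 6 = 20
3 → 8 → 7 → 5 → 6 → 1: 7 + 8 + 8 + 5 + 1 = 29
Shortest: 13.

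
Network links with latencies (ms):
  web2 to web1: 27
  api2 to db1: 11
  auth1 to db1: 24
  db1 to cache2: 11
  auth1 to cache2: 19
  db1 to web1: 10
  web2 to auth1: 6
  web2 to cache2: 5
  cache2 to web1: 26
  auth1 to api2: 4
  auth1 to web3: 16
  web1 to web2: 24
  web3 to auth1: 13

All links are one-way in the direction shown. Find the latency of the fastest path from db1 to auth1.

40

Candidate routes:
db1 → cache2 → web1 → web2 → auth1: 11 + 26 + 24 + 6 = 67
db1 → web1 → web2 → auth1: 10 + 24 + 6 = 40
Shortest: 40 ms.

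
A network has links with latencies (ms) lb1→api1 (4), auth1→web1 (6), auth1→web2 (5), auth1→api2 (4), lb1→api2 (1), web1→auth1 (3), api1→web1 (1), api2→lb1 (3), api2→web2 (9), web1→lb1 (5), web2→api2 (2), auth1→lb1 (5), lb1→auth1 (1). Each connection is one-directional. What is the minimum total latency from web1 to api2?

6

Some routes from web1 to api2:
web1 - auth1 - api2: 3 + 4 = 7
web1 - lb1 - auth1 - api2: 5 + 1 + 4 = 10
web1 - lb1 - api2: 5 + 1 = 6
web1 - auth1 - lb1 - api2: 3 + 5 + 1 = 9
The minimum is 6 ms.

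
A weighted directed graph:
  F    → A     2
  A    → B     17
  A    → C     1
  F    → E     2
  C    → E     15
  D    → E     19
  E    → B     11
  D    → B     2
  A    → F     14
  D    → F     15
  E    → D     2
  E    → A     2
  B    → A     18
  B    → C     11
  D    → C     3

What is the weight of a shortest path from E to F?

Checking several routes:
E - D - B - A - F: 2 + 2 + 18 + 14 = 36
E - D - F: 2 + 15 = 17
E - A - F: 2 + 14 = 16
Best route has total 16.

16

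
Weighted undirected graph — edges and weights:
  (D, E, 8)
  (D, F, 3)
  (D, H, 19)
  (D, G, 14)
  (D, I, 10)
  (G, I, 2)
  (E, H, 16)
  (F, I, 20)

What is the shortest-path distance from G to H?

Paths from G to H:
G-I-D-H: 2 + 10 + 19 = 31
G-D-E-H: 14 + 8 + 16 = 38
G-I-F-D-H: 2 + 20 + 3 + 19 = 44
G-I-D-E-H: 2 + 10 + 8 + 16 = 36
G-I-F-D-E-H: 2 + 20 + 3 + 8 + 16 = 49
G-D-H: 14 + 19 = 33
Shortest: 31.

31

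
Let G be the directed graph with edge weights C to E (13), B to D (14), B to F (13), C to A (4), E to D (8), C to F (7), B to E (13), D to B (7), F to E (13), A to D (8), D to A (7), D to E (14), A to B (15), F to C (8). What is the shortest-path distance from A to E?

22

Some routes from A to E:
A → D → B → E: 8 + 7 + 13 = 28
A → D → B → F → E: 8 + 7 + 13 + 13 = 41
A → D → E: 8 + 14 = 22
A → B → F → E: 15 + 13 + 13 = 41
A → B → E: 15 + 13 = 28
Best route has total 22.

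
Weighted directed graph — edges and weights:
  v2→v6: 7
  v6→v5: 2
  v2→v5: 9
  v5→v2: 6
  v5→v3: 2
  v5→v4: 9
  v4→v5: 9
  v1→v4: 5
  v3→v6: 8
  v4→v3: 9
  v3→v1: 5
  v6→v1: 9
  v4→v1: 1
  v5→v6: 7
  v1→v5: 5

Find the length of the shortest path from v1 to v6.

Some routes from v1 to v6:
v1 - v5 - v2 - v6: 5 + 6 + 7 = 18
v1 - v5 - v6: 5 + 7 = 12
v1 - v5 - v3 - v6: 5 + 2 + 8 = 15
The minimum is 12.

12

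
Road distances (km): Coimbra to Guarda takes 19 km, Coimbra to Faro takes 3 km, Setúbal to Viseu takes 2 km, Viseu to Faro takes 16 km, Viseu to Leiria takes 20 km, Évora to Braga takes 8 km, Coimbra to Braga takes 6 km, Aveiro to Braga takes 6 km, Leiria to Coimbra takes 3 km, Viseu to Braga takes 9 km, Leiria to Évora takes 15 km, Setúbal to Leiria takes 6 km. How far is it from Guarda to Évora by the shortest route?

33

Comparing a few candidate routes:
Guarda→Coimbra→Leiria→Évora: 19 + 3 + 15 = 37
Guarda→Coimbra→Braga→Évora: 19 + 6 + 8 = 33
Guarda→Coimbra→Leiria→Setúbal→Viseu→Braga→Évora: 19 + 3 + 6 + 2 + 9 + 8 = 47
The minimum is 33 km.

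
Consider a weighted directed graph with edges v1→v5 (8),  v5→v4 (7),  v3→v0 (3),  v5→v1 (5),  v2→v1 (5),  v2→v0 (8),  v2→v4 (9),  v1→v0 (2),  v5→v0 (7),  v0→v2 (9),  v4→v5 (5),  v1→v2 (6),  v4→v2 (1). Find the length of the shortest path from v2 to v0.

Some routes from v2 to v0:
v2→v1→v5→v0: 5 + 8 + 7 = 20
v2→v4→v5→v0: 9 + 5 + 7 = 21
v2→v0: 8
v2→v1→v0: 5 + 2 = 7
Shortest: 7.

7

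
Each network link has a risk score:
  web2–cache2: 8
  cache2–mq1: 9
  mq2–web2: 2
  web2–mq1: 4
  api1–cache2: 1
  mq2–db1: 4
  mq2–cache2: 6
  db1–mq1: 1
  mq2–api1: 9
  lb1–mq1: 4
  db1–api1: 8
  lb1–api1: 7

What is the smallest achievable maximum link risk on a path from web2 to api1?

6

A few of the web2→api1 routes:
web2 - mq1 - db1 - mq2 - cache2 - api1: max(4, 1, 4, 6, 1) = 6
web2 - mq2 - cache2 - api1: max(2, 6, 1) = 6
web2 - mq2 - db1 - mq1 - lb1 - api1: max(2, 4, 1, 4, 7) = 7
web2 - mq1 - lb1 - api1: max(4, 4, 7) = 7
The minimum achievable maximum is 6.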